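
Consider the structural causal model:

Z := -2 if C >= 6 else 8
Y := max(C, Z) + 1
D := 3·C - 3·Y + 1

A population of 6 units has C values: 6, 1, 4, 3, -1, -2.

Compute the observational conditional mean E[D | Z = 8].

Observing Z=8 restricts to units where Z's equation naturally yields 8: C ∈ {1, 4, 3, -1, -2}. In that subpopulation D = -23, -14, -17, -29, -32, mean -23.

-23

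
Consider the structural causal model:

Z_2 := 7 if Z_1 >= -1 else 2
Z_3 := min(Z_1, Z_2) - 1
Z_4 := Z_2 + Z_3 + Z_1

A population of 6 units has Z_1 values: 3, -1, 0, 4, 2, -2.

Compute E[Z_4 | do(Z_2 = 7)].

The intervention sets Z_2=7 in all 6 units regardless of Z_1. Recomputing Z_4 per unit gives 12, 4, 6, 14, 10, 2; average 8.

8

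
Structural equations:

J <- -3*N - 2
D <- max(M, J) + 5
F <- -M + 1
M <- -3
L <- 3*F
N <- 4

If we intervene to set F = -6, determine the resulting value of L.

do(F=-6) replaces the equation F <- -M + 1 with the constant F = -6.
L = 3*F  [with F=-6]  = -18

-18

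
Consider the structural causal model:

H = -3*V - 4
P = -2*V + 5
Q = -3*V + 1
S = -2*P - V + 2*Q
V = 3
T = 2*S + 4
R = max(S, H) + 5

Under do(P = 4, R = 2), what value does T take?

-50

Setting P = 4, R = 2 by intervention discards those variables' equations.
Q = -3*V + 1  [with V=3]  = -8
S = -2*P - V + 2*Q  [with P=4, V=3, Q=-8]  = -27
T = 2*S + 4  [with S=-27]  = -50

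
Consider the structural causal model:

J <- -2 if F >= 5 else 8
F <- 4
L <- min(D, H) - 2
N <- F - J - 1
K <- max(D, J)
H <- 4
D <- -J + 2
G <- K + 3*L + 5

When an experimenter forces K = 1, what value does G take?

do(K=1) replaces the equation K <- max(D, J) with the constant K = 1.
J = -2 if F >= 5 else 8  [with F=4]  = 8
D = -J + 2  [with J=8]  = -6
L = min(D, H) - 2  [with D=-6, H=4]  = -8
G = K + 3*L + 5  [with K=1, L=-8]  = -18

-18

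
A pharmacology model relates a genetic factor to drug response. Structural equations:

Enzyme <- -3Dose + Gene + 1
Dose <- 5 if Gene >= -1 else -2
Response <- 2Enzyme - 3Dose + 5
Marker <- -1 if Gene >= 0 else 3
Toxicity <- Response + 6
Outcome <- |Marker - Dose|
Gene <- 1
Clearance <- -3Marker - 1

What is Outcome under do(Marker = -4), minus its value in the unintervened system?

3

do(Marker=-4) replaces the equation Marker <- -1 if Gene >= 0 else 3 with the constant Marker = -4.
Dose = 5 if Gene >= -1 else -2  [with Gene=1]  = 5
Outcome = |Marker - Dose|  [with Marker=-4, Dose=5]  = 9
Without intervention: Dose = 5 if Gene >= -1 else -2  [with Gene=1]  = 5; Marker = -1 if Gene >= 0 else 3  [with Gene=1]  = -1; Outcome = |Marker - Dose|  [with Marker=-1, Dose=5]  = 6.
Change = 9 − 6 = 3.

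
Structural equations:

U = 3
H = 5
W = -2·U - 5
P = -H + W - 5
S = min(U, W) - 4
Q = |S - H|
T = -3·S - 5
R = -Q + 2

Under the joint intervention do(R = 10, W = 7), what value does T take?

-2

Under do(R = 10, W = 7), each intervened variable's structural equation is replaced by its fixed value.
S = min(U, W) - 4  [with U=3, W=7]  = -1
T = -3·S - 5  [with S=-1]  = -2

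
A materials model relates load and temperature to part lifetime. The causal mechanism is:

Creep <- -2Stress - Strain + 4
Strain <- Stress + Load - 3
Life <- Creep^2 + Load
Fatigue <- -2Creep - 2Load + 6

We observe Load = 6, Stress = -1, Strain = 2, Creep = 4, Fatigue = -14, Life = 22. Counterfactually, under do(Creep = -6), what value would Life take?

42

Under do(Creep=-6), the mechanism Creep <- -2Stress - Strain + 4 is discarded; Creep is fixed at -6.
Life = Creep^2 + Load  [with Creep=-6, Load=6]  = 42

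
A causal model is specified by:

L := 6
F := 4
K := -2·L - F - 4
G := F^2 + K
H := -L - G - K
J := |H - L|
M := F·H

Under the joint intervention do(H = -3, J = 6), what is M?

-12

Under do(H = -3, J = 6), each intervened variable's structural equation is replaced by its fixed value.
M = F·H  [with F=4, H=-3]  = -12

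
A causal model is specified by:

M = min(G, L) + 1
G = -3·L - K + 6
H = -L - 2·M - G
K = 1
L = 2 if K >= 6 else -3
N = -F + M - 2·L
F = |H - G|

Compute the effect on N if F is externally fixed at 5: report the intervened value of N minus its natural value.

16

Intervening sets F = 5 and removes its equation (F = |H - G|).
L = 2 if K >= 6 else -3  [with K=1]  = -3
G = -3·L - K + 6  [with L=-3, K=1]  = 14
M = min(G, L) + 1  [with G=14, L=-3]  = -2
N = -F + M - 2·L  [with F=5, M=-2, L=-3]  = -1
Without intervention: L = 2 if K >= 6 else -3  [with K=1]  = -3; G = -3·L - K + 6  [with L=-3, K=1]  = 14; M = min(G, L) + 1  [with G=14, L=-3]  = -2; H = -L - 2·M - G  [with L=-3, M=-2, G=14]  = -7; F = |H - G|  [with H=-7, G=14]  = 21; N = -F + M - 2·L  [with F=21, M=-2, L=-3]  = -17.
Change = -1 − (-17) = 16.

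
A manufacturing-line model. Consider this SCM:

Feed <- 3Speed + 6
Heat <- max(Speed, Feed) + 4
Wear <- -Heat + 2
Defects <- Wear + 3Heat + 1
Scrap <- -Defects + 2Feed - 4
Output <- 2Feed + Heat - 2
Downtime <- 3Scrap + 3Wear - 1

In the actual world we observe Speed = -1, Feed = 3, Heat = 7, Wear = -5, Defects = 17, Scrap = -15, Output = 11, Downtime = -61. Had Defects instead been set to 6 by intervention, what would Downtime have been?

-28

do(Defects=6) replaces the equation Defects <- Wear + 3Heat + 1 with the constant Defects = 6.
Feed = 3Speed + 6  [with Speed=-1]  = 3
Heat = max(Speed, Feed) + 4  [with Speed=-1, Feed=3]  = 7
Wear = -Heat + 2  [with Heat=7]  = -5
Scrap = -Defects + 2Feed - 4  [with Defects=6, Feed=3]  = -4
Downtime = 3Scrap + 3Wear - 1  [with Scrap=-4, Wear=-5]  = -28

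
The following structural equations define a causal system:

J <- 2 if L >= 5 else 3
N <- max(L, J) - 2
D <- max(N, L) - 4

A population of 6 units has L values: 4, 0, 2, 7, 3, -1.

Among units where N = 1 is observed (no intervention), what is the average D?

Observing N=1 restricts to units where N's equation naturally yields 1: L ∈ {0, 2, 3, -1}. In that subpopulation D = -3, -2, -1, -3, mean -2.25.

-2.25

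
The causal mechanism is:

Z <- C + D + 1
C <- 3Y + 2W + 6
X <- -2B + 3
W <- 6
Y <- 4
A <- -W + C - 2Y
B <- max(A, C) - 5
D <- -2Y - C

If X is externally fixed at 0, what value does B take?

The intervention breaks the incoming arrows to X: X <- -2B + 3 no longer applies, and X = 0.
B is not downstream of the intervention, so its value is determined by the original equations.
C = 3Y + 2W + 6  [with Y=4, W=6]  = 30
A = -W + C - 2Y  [with W=6, C=30, Y=4]  = 16
B = max(A, C) - 5  [with A=16, C=30]  = 25

25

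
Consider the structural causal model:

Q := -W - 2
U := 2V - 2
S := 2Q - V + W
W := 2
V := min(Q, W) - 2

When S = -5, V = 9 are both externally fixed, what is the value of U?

The joint intervention fixes S = -5, V = 9, removing each variable's own equation.
U = 2V - 2  [with V=9]  = 16

16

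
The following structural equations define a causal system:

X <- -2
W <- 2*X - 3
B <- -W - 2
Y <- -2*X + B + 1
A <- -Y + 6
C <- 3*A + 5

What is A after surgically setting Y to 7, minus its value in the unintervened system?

3

Intervening sets Y = 7 and removes its equation (Y <- -2*X + B + 1).
A = -Y + 6  [with Y=7]  = -1
Without intervention: W = 2*X - 3  [with X=-2]  = -7; B = -W - 2  [with W=-7]  = 5; Y = -2*X + B + 1  [with X=-2, B=5]  = 10; A = -Y + 6  [with Y=10]  = -4.
Change = -1 − (-4) = 3.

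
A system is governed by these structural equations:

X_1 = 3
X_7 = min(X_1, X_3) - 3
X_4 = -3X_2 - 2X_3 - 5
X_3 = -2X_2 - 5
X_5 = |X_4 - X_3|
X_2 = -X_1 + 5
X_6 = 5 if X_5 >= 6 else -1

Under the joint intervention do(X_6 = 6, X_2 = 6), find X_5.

The joint intervention fixes X_6 = 6, X_2 = 6, removing each variable's own equation.
X_3 = -2X_2 - 5  [with X_2=6]  = -17
X_4 = -3X_2 - 2X_3 - 5  [with X_2=6, X_3=-17]  = 11
X_5 = |X_4 - X_3|  [with X_4=11, X_3=-17]  = 28

28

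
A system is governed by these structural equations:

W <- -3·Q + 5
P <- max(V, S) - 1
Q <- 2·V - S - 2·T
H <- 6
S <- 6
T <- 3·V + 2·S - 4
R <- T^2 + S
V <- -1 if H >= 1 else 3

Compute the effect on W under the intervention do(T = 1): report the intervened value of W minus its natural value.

-24

do(T=1) replaces the equation T <- 3·V + 2·S - 4 with the constant T = 1.
V = -1 if H >= 1 else 3  [with H=6]  = -1
Q = 2·V - S - 2·T  [with V=-1, S=6, T=1]  = -10
W = -3·Q + 5  [with Q=-10]  = 35
Without intervention: V = -1 if H >= 1 else 3  [with H=6]  = -1; T = 3·V + 2·S - 4  [with V=-1, S=6]  = 5; Q = 2·V - S - 2·T  [with V=-1, S=6, T=5]  = -18; W = -3·Q + 5  [with Q=-18]  = 59.
Change = 35 − 59 = -24.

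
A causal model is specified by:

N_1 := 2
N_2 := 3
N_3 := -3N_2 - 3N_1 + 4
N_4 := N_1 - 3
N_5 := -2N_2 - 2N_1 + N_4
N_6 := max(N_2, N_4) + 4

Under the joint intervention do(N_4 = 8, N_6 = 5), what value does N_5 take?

Setting N_4 = 8, N_6 = 5 by intervention discards those variables' equations.
N_5 = -2N_2 - 2N_1 + N_4  [with N_2=3, N_1=2, N_4=8]  = -2

-2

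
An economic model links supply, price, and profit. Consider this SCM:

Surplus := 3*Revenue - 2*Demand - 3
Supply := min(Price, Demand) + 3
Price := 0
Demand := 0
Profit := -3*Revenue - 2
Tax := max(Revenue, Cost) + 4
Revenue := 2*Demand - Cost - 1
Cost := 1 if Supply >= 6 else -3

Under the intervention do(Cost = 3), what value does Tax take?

7

Under do(Cost=3), the mechanism Cost := 1 if Supply >= 6 else -3 is discarded; Cost is fixed at 3.
Revenue = 2*Demand - Cost - 1  [with Demand=0, Cost=3]  = -4
Tax = max(Revenue, Cost) + 4  [with Revenue=-4, Cost=3]  = 7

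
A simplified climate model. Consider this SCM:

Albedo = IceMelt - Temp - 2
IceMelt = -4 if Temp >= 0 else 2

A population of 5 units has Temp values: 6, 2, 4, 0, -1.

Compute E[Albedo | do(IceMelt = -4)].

-8.2

Under do(IceMelt=-4), IceMelt's equation is replaced by IceMelt=-4 for every unit. Per-unit Albedo: -12, -8, -10, -6, -5. Mean = -8.2.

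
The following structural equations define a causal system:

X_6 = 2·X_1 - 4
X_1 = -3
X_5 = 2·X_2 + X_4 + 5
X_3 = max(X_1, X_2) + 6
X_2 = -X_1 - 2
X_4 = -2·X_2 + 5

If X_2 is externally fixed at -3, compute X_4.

Under do(X_2=-3), the mechanism X_2 = -X_1 - 2 is discarded; X_2 is fixed at -3.
X_4 = -2·X_2 + 5  [with X_2=-3]  = 11

11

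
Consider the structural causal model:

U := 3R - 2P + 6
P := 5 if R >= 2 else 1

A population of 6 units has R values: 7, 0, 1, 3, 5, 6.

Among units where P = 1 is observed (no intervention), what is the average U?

Observing P=1 restricts to units where P's equation naturally yields 1: R ∈ {0, 1}. In that subpopulation U = 4, 7, mean 5.5.

5.5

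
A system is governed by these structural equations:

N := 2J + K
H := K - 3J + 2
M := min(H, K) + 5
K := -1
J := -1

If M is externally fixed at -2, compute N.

-3

do(M=-2) replaces the equation M := min(H, K) + 5 with the constant M = -2.
N is not downstream of the intervention, so its value is determined by the original equations.
N = 2J + K  [with J=-1, K=-1]  = -3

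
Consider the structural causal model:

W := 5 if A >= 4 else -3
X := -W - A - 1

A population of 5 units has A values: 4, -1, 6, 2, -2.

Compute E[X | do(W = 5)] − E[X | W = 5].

Under do(W=5), W's equation is replaced by W=5 for every unit. Per-unit X: -10, -5, -12, -8, -4. Mean = -7.8.
Observing W=5 restricts to units where W's equation naturally yields 5: A ∈ {4, 6}. In that subpopulation X = -10, -12, mean -11.
Difference = -7.8 − (-11) = 3.2.

3.2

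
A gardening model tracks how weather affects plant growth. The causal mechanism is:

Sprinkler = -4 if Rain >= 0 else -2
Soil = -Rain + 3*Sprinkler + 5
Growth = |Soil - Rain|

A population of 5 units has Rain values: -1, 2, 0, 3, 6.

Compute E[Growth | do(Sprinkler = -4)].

Every unit gets Sprinkler=-4 under the intervention. Growth values become 5, 11, 7, 13, 19; E[Growth|do(Sprinkler=-4)] = 11.

11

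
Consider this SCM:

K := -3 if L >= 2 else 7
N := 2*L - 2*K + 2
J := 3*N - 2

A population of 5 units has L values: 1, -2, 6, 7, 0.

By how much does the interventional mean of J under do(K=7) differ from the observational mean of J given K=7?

The intervention sets K=7 in all 5 units regardless of L. Recomputing J per unit gives -32, -50, -2, 4, -38; average -23.6.
Observing K=7 restricts to units where K's equation naturally yields 7: L ∈ {1, -2, 0}. In that subpopulation J = -32, -50, -38, mean -40.
Difference = -23.6 − (-40) = 16.4.

16.4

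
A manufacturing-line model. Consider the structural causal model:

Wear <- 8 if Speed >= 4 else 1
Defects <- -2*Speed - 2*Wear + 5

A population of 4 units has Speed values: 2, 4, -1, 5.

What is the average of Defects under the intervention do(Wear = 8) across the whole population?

do(Wear=8) breaks Wear's dependence on Speed. With Wear=8 fixed, Defects across the units is -15, -19, -9, -21, mean -16.

-16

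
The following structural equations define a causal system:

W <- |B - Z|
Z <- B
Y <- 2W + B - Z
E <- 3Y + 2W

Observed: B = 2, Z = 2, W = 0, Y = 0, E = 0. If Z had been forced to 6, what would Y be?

4

Under do(Z=6), the mechanism Z <- B is discarded; Z is fixed at 6.
W = |B - Z|  [with B=2, Z=6]  = 4
Y = 2W + B - Z  [with W=4, B=2, Z=6]  = 4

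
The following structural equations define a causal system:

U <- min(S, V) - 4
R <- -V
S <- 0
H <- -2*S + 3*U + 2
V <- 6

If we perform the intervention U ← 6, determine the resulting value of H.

The intervention breaks the incoming arrows to U: U <- min(S, V) - 4 no longer applies, and U = 6.
H = -2*S + 3*U + 2  [with S=0, U=6]  = 20

20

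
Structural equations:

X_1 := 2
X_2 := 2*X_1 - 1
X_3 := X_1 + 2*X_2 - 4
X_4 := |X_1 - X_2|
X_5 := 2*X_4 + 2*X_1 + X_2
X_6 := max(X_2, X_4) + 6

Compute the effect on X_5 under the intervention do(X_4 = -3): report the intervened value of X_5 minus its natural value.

Intervening sets X_4 = -3 and removes its equation (X_4 := |X_1 - X_2|).
X_2 = 2*X_1 - 1  [with X_1=2]  = 3
X_5 = 2*X_4 + 2*X_1 + X_2  [with X_4=-3, X_1=2, X_2=3]  = 1
Without intervention: X_2 = 2*X_1 - 1  [with X_1=2]  = 3; X_4 = |X_1 - X_2|  [with X_1=2, X_2=3]  = 1; X_5 = 2*X_4 + 2*X_1 + X_2  [with X_4=1, X_1=2, X_2=3]  = 9.
Change = 1 − 9 = -8.

-8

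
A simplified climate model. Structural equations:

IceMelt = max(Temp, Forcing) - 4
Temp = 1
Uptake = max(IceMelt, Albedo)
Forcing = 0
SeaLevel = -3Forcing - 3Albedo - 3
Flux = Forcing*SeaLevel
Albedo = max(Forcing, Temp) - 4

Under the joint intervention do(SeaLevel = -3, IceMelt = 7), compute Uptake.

7

The joint intervention fixes SeaLevel = -3, IceMelt = 7, removing each variable's own equation.
Albedo = max(Forcing, Temp) - 4  [with Forcing=0, Temp=1]  = -3
Uptake = max(IceMelt, Albedo)  [with IceMelt=7, Albedo=-3]  = 7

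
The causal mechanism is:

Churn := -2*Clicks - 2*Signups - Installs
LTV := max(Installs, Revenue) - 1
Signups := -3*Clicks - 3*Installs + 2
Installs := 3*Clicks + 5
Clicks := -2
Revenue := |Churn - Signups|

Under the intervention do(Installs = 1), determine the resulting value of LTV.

11

Under do(Installs=1), the mechanism Installs := 3*Clicks + 5 is discarded; Installs is fixed at 1.
Signups = -3*Clicks - 3*Installs + 2  [with Clicks=-2, Installs=1]  = 5
Churn = -2*Clicks - 2*Signups - Installs  [with Clicks=-2, Signups=5, Installs=1]  = -7
Revenue = |Churn - Signups|  [with Churn=-7, Signups=5]  = 12
LTV = max(Installs, Revenue) - 1  [with Installs=1, Revenue=12]  = 11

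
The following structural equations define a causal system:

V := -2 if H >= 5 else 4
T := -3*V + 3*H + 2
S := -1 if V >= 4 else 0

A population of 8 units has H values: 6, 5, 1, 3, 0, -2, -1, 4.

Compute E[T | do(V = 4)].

The intervention sets V=4 in all 8 units regardless of H. Recomputing T per unit gives 8, 5, -7, -1, -10, -16, -13, 2; average -4.

-4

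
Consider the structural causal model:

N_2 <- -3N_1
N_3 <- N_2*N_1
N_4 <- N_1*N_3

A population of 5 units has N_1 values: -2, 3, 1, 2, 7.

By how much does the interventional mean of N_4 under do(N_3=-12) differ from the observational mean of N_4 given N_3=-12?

-26.4

Under do(N_3=-12), N_3's equation is replaced by N_3=-12 for every unit. Per-unit N_4: 24, -36, -12, -24, -84. Mean = -26.4.
E[N_4|N_3=-12] averages over only the 2 units with N_3=-12 (N_1 = -2, 2): N_4 = 24, -24, mean 0.
Difference = -26.4 − 0 = -26.4.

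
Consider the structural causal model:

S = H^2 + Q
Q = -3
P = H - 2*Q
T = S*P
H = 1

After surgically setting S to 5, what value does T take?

35

Intervening sets S = 5 and removes its equation (S = H^2 + Q).
P = H - 2*Q  [with H=1, Q=-3]  = 7
T = S*P  [with S=5, P=7]  = 35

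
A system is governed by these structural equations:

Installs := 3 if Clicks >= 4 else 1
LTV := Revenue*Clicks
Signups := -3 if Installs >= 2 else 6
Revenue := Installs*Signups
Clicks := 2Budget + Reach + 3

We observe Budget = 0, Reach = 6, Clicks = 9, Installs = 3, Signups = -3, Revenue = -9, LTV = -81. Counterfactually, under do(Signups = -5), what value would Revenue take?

-15

The intervention breaks the incoming arrows to Signups: Signups := -3 if Installs >= 2 else 6 no longer applies, and Signups = -5.
Clicks = 2Budget + Reach + 3  [with Budget=0, Reach=6]  = 9
Installs = 3 if Clicks >= 4 else 1  [with Clicks=9]  = 3
Revenue = Installs*Signups  [with Installs=3, Signups=-5]  = -15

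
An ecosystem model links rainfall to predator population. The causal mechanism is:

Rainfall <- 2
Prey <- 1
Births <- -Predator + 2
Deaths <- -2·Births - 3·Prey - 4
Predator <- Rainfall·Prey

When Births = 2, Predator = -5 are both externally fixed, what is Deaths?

-11

The joint intervention fixes Births = 2, Predator = -5, removing each variable's own equation.
Deaths = -2·Births - 3·Prey - 4  [with Births=2, Prey=1]  = -11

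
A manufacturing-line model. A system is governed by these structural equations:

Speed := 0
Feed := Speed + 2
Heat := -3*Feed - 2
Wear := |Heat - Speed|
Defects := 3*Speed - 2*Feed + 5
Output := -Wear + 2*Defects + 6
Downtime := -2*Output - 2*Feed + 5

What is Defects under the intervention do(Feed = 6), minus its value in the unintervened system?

-8

do(Feed=6) replaces the equation Feed := Speed + 2 with the constant Feed = 6.
Defects = 3*Speed - 2*Feed + 5  [with Speed=0, Feed=6]  = -7
Without intervention: Feed = Speed + 2  [with Speed=0]  = 2; Defects = 3*Speed - 2*Feed + 5  [with Speed=0, Feed=2]  = 1.
Change = -7 − 1 = -8.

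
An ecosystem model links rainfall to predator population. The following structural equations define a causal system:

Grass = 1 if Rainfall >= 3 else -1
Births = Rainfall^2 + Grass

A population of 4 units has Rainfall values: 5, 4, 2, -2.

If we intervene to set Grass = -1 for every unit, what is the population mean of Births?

do(Grass=-1) breaks Grass's dependence on Rainfall. With Grass=-1 fixed, Births across the units is 24, 15, 3, 3, mean 11.25.

11.25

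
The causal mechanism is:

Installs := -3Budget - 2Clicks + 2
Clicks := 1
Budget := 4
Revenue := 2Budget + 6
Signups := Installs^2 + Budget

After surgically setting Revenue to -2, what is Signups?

The intervention breaks the incoming arrows to Revenue: Revenue := 2Budget + 6 no longer applies, and Revenue = -2.
Since Signups is not a descendant of the intervened variable, it is unaffected.
Installs = -3Budget - 2Clicks + 2  [with Budget=4, Clicks=1]  = -12
Signups = Installs^2 + Budget  [with Installs=-12, Budget=4]  = 148

148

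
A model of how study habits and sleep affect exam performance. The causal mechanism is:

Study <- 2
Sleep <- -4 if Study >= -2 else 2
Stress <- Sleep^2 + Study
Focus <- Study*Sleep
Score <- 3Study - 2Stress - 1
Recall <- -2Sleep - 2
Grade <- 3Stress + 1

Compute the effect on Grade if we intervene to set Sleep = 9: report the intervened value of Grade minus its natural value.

Under do(Sleep=9), the mechanism Sleep <- -4 if Study >= -2 else 2 is discarded; Sleep is fixed at 9.
Stress = Sleep^2 + Study  [with Sleep=9, Study=2]  = 83
Grade = 3Stress + 1  [with Stress=83]  = 250
Without intervention: Sleep = -4 if Study >= -2 else 2  [with Study=2]  = -4; Stress = Sleep^2 + Study  [with Sleep=-4, Study=2]  = 18; Grade = 3Stress + 1  [with Stress=18]  = 55.
Change = 250 − 55 = 195.

195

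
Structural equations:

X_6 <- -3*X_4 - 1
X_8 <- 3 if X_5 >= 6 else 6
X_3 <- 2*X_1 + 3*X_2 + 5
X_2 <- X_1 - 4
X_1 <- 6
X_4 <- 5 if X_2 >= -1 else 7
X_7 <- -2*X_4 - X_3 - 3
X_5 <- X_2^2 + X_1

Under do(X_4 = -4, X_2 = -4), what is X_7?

Under do(X_4 = -4, X_2 = -4), each intervened variable's structural equation is replaced by its fixed value.
X_3 = 2*X_1 + 3*X_2 + 5  [with X_1=6, X_2=-4]  = 5
X_7 = -2*X_4 - X_3 - 3  [with X_4=-4, X_3=5]  = 0

0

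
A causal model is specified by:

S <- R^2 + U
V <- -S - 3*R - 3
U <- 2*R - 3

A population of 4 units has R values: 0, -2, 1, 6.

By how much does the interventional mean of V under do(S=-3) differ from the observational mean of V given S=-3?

Every unit gets S=-3 under the intervention. V values become 0, 6, -3, -18; E[V|do(S=-3)] = -3.75.
Observing S=-3 restricts to units where S's equation naturally yields -3: R ∈ {0, -2}. In that subpopulation V = 0, 6, mean 3.
Difference = -3.75 − 3 = -6.75.

-6.75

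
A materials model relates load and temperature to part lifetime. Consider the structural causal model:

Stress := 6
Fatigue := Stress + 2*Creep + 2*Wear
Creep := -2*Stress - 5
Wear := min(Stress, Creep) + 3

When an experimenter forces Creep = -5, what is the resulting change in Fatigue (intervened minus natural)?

48

Under do(Creep=-5), the mechanism Creep := -2*Stress - 5 is discarded; Creep is fixed at -5.
Wear = min(Stress, Creep) + 3  [with Stress=6, Creep=-5]  = -2
Fatigue = Stress + 2*Creep + 2*Wear  [with Stress=6, Creep=-5, Wear=-2]  = -8
Without intervention: Creep = -2*Stress - 5  [with Stress=6]  = -17; Wear = min(Stress, Creep) + 3  [with Stress=6, Creep=-17]  = -14; Fatigue = Stress + 2*Creep + 2*Wear  [with Stress=6, Creep=-17, Wear=-14]  = -56.
Change = -8 − (-56) = 48.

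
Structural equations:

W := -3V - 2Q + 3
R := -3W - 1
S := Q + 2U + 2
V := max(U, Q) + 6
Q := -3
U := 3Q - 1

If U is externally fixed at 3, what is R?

53

Under do(U=3), the mechanism U := 3Q - 1 is discarded; U is fixed at 3.
V = max(U, Q) + 6  [with U=3, Q=-3]  = 9
W = -3V - 2Q + 3  [with V=9, Q=-3]  = -18
R = -3W - 1  [with W=-18]  = 53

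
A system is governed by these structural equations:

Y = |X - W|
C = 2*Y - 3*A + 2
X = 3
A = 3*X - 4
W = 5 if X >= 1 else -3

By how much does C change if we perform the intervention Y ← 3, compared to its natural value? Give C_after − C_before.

2

do(Y=3) replaces the equation Y = |X - W| with the constant Y = 3.
A = 3*X - 4  [with X=3]  = 5
C = 2*Y - 3*A + 2  [with Y=3, A=5]  = -7
Without intervention: W = 5 if X >= 1 else -3  [with X=3]  = 5; Y = |X - W|  [with X=3, W=5]  = 2; A = 3*X - 4  [with X=3]  = 5; C = 2*Y - 3*A + 2  [with Y=2, A=5]  = -9.
Change = -7 − (-9) = 2.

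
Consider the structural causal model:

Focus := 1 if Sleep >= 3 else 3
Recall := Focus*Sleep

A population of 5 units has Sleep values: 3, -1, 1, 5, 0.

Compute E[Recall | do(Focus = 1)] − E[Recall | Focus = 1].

-2.4

Under do(Focus=1), Focus's equation is replaced by Focus=1 for every unit. Per-unit Recall: 3, -1, 1, 5, 0. Mean = 1.6.
Observing Focus=1 restricts to units where Focus's equation naturally yields 1: Sleep ∈ {3, 5}. In that subpopulation Recall = 3, 5, mean 4.
Difference = 1.6 − 4 = -2.4.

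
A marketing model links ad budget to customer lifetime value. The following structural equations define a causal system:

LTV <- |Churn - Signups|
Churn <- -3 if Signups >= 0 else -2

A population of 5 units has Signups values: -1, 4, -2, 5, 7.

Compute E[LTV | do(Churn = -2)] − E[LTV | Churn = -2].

The intervention sets Churn=-2 in all 5 units regardless of Signups. Recomputing LTV per unit gives 1, 6, 0, 7, 9; average 4.6.
Observing Churn=-2 restricts to units where Churn's equation naturally yields -2: Signups ∈ {-1, -2}. In that subpopulation LTV = 1, 0, mean 0.5.
Difference = 4.6 − 0.5 = 4.1.

4.1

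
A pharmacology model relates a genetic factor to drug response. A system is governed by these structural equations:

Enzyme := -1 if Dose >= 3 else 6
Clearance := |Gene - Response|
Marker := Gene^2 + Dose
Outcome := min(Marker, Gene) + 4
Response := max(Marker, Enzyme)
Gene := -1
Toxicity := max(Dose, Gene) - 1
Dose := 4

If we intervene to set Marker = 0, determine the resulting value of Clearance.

1

The intervention breaks the incoming arrows to Marker: Marker := Gene^2 + Dose no longer applies, and Marker = 0.
Enzyme = -1 if Dose >= 3 else 6  [with Dose=4]  = -1
Response = max(Marker, Enzyme)  [with Marker=0, Enzyme=-1]  = 0
Clearance = |Gene - Response|  [with Gene=-1, Response=0]  = 1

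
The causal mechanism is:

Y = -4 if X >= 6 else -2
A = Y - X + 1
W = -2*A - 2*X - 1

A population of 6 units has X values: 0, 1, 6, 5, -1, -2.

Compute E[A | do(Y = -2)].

-2.5

The intervention sets Y=-2 in all 6 units regardless of X. Recomputing A per unit gives -1, -2, -7, -6, 0, 1; average -2.5.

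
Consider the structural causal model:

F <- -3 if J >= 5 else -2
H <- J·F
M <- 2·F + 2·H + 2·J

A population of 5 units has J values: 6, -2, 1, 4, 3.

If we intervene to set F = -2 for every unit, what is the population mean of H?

The intervention sets F=-2 in all 5 units regardless of J. Recomputing H per unit gives -12, 4, -2, -8, -6; average -4.8.

-4.8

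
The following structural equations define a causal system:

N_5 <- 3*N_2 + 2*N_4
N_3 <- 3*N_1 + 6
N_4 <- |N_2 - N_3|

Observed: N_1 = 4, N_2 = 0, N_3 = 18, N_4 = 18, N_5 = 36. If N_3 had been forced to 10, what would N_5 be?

do(N_3=10) replaces the equation N_3 <- 3*N_1 + 6 with the constant N_3 = 10.
N_4 = |N_2 - N_3|  [with N_2=0, N_3=10]  = 10
N_5 = 3*N_2 + 2*N_4  [with N_2=0, N_4=10]  = 20

20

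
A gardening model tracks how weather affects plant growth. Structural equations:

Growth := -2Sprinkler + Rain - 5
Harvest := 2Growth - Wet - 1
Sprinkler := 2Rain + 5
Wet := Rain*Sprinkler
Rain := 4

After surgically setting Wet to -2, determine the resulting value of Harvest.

-53

do(Wet=-2) replaces the equation Wet := Rain*Sprinkler with the constant Wet = -2.
Sprinkler = 2Rain + 5  [with Rain=4]  = 13
Growth = -2Sprinkler + Rain - 5  [with Sprinkler=13, Rain=4]  = -27
Harvest = 2Growth - Wet - 1  [with Growth=-27, Wet=-2]  = -53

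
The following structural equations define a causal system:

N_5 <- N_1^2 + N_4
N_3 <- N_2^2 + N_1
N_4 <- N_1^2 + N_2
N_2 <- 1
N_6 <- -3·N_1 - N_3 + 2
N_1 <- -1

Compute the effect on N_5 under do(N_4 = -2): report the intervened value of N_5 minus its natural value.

Intervening sets N_4 = -2 and removes its equation (N_4 <- N_1^2 + N_2).
N_5 = N_1^2 + N_4  [with N_1=-1, N_4=-2]  = -1
Without intervention: N_4 = N_1^2 + N_2  [with N_1=-1, N_2=1]  = 2; N_5 = N_1^2 + N_4  [with N_1=-1, N_4=2]  = 3.
Change = -1 − 3 = -4.

-4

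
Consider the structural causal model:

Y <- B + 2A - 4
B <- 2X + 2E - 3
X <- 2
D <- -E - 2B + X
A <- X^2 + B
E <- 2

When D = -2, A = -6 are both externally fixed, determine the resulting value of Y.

-11

The joint intervention fixes D = -2, A = -6, removing each variable's own equation.
B = 2X + 2E - 3  [with X=2, E=2]  = 5
Y = B + 2A - 4  [with B=5, A=-6]  = -11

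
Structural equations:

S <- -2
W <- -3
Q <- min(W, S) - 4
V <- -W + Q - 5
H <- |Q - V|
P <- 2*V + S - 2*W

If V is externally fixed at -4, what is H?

Intervening sets V = -4 and removes its equation (V <- -W + Q - 5).
Q = min(W, S) - 4  [with W=-3, S=-2]  = -7
H = |Q - V|  [with Q=-7, V=-4]  = 3

3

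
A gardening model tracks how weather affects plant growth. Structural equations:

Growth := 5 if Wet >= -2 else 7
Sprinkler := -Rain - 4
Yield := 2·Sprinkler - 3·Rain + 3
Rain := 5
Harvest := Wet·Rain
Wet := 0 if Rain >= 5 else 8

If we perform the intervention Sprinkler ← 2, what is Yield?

do(Sprinkler=2) replaces the equation Sprinkler := -Rain - 4 with the constant Sprinkler = 2.
Yield = 2·Sprinkler - 3·Rain + 3  [with Sprinkler=2, Rain=5]  = -8

-8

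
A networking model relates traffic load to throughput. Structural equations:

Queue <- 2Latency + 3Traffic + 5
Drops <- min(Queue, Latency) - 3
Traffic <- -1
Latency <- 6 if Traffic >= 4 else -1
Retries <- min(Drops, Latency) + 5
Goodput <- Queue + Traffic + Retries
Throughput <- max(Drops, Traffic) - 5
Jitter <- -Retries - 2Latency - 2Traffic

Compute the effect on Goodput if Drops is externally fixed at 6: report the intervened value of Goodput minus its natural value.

do(Drops=6) replaces the equation Drops <- min(Queue, Latency) - 3 with the constant Drops = 6.
Latency = 6 if Traffic >= 4 else -1  [with Traffic=-1]  = -1
Queue = 2Latency + 3Traffic + 5  [with Latency=-1, Traffic=-1]  = 0
Retries = min(Drops, Latency) + 5  [with Drops=6, Latency=-1]  = 4
Goodput = Queue + Traffic + Retries  [with Queue=0, Traffic=-1, Retries=4]  = 3
Without intervention: Latency = 6 if Traffic >= 4 else -1  [with Traffic=-1]  = -1; Queue = 2Latency + 3Traffic + 5  [with Latency=-1, Traffic=-1]  = 0; Drops = min(Queue, Latency) - 3  [with Queue=0, Latency=-1]  = -4; Retries = min(Drops, Latency) + 5  [with Drops=-4, Latency=-1]  = 1; Goodput = Queue + Traffic + Retries  [with Queue=0, Traffic=-1, Retries=1]  = 0.
Change = 3 − 0 = 3.

3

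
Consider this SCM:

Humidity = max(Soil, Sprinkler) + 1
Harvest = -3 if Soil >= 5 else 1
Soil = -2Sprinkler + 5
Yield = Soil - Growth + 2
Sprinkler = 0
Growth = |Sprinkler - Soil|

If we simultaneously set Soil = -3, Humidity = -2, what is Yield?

Setting Soil = -3, Humidity = -2 by intervention discards those variables' equations.
Growth = |Sprinkler - Soil|  [with Sprinkler=0, Soil=-3]  = 3
Yield = Soil - Growth + 2  [with Soil=-3, Growth=3]  = -4

-4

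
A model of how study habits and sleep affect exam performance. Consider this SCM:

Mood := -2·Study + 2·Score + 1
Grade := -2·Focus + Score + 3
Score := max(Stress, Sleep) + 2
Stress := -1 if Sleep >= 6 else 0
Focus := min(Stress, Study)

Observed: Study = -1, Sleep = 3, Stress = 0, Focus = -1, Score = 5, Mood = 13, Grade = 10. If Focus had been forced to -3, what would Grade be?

14

The intervention breaks the incoming arrows to Focus: Focus := min(Stress, Study) no longer applies, and Focus = -3.
Stress = -1 if Sleep >= 6 else 0  [with Sleep=3]  = 0
Score = max(Stress, Sleep) + 2  [with Stress=0, Sleep=3]  = 5
Grade = -2·Focus + Score + 3  [with Focus=-3, Score=5]  = 14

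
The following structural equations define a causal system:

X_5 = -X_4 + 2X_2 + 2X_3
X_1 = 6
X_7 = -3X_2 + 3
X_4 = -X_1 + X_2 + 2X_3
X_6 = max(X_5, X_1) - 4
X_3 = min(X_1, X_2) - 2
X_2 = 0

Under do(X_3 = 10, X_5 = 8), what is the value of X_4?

The joint intervention fixes X_3 = 10, X_5 = 8, removing each variable's own equation.
X_4 = -X_1 + X_2 + 2X_3  [with X_1=6, X_2=0, X_3=10]  = 14

14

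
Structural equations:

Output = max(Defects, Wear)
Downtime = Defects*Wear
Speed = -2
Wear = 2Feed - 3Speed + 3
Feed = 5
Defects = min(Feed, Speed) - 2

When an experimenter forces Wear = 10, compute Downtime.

The intervention breaks the incoming arrows to Wear: Wear = 2Feed - 3Speed + 3 no longer applies, and Wear = 10.
Defects = min(Feed, Speed) - 2  [with Feed=5, Speed=-2]  = -4
Downtime = Defects*Wear  [with Defects=-4, Wear=10]  = -40

-40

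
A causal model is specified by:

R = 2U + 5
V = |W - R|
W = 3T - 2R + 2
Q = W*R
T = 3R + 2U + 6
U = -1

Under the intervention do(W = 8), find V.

Intervening sets W = 8 and removes its equation (W = 3T - 2R + 2).
R = 2U + 5  [with U=-1]  = 3
V = |W - R|  [with W=8, R=3]  = 5

5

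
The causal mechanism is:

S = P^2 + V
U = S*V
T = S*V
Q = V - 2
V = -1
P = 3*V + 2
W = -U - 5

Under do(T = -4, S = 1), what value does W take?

Under do(T = -4, S = 1), each intervened variable's structural equation is replaced by its fixed value.
U = S*V  [with S=1, V=-1]  = -1
W = -U - 5  [with U=-1]  = -4

-4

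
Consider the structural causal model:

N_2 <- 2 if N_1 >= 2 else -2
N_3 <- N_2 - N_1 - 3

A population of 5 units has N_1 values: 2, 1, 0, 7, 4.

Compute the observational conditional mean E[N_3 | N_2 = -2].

-5.5

E[N_3|N_2=-2] averages over only the 2 units with N_2=-2 (N_1 = 1, 0): N_3 = -6, -5, mean -5.5.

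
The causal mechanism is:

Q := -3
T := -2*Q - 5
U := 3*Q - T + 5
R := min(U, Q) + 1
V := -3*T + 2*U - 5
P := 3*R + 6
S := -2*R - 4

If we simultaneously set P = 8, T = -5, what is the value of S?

0

Setting P = 8, T = -5 by intervention discards those variables' equations.
U = 3*Q - T + 5  [with Q=-3, T=-5]  = 1
R = min(U, Q) + 1  [with U=1, Q=-3]  = -2
S = -2*R - 4  [with R=-2]  = 0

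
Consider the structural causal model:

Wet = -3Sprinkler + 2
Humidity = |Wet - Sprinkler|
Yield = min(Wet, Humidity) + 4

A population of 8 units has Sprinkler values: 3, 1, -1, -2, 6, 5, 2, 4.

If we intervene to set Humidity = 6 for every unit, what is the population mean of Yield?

The intervention sets Humidity=6 in all 8 units regardless of Sprinkler. Recomputing Yield per unit gives -3, 3, 9, 10, -12, -9, 0, -6; average -1.

-1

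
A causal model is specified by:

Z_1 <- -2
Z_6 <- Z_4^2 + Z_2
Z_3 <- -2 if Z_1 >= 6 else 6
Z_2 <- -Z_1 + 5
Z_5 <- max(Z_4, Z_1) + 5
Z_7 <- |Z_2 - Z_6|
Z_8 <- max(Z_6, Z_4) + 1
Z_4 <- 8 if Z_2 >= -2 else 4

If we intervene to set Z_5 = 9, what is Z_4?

8

The intervention breaks the incoming arrows to Z_5: Z_5 <- max(Z_4, Z_1) + 5 no longer applies, and Z_5 = 9.
Since Z_4 is not a descendant of the intervened variable, it is unaffected.
Z_2 = -Z_1 + 5  [with Z_1=-2]  = 7
Z_4 = 8 if Z_2 >= -2 else 4  [with Z_2=7]  = 8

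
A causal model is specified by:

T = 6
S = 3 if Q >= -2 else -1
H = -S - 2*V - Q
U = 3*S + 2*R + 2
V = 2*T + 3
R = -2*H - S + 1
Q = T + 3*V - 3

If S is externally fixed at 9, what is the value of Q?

Under do(S=9), the mechanism S = 3 if Q >= -2 else -1 is discarded; S is fixed at 9.
Since Q is not a descendant of the intervened variable, it is unaffected.
V = 2*T + 3  [with T=6]  = 15
Q = T + 3*V - 3  [with T=6, V=15]  = 48

48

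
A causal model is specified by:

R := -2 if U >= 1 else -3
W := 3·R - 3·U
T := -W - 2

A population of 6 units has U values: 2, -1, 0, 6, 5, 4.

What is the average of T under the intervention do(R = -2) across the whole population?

12

Under do(R=-2), R's equation is replaced by R=-2 for every unit. Per-unit T: 10, 1, 4, 22, 19, 16. Mean = 12.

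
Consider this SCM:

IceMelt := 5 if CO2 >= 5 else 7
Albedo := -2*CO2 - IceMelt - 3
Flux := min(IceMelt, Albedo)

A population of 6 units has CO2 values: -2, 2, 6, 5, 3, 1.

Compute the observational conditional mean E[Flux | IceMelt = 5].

E[Flux|IceMelt=5] averages over only the 2 units with IceMelt=5 (CO2 = 6, 5): Flux = -20, -18, mean -19.

-19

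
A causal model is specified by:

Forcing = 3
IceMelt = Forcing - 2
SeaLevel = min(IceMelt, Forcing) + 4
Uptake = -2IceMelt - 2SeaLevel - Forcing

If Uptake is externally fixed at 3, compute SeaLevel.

Under do(Uptake=3), the mechanism Uptake = -2IceMelt - 2SeaLevel - Forcing is discarded; Uptake is fixed at 3.
Since SeaLevel is not a descendant of the intervened variable, it is unaffected.
IceMelt = Forcing - 2  [with Forcing=3]  = 1
SeaLevel = min(IceMelt, Forcing) + 4  [with IceMelt=1, Forcing=3]  = 5

5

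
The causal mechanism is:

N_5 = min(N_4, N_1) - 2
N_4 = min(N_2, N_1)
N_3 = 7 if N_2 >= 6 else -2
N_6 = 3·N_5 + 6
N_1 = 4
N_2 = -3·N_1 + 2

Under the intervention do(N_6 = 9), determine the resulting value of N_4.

do(N_6=9) replaces the equation N_6 = 3·N_5 + 6 with the constant N_6 = 9.
No directed path runs from N_6 to N_4, so N_4 keeps its natural value.
N_2 = -3·N_1 + 2  [with N_1=4]  = -10
N_4 = min(N_2, N_1)  [with N_2=-10, N_1=4]  = -10

-10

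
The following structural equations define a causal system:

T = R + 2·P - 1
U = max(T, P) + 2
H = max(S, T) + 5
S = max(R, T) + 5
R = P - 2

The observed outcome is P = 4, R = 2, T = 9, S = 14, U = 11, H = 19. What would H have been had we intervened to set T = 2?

The intervention breaks the incoming arrows to T: T = R + 2·P - 1 no longer applies, and T = 2.
R = P - 2  [with P=4]  = 2
S = max(R, T) + 5  [with R=2, T=2]  = 7
H = max(S, T) + 5  [with S=7, T=2]  = 12

12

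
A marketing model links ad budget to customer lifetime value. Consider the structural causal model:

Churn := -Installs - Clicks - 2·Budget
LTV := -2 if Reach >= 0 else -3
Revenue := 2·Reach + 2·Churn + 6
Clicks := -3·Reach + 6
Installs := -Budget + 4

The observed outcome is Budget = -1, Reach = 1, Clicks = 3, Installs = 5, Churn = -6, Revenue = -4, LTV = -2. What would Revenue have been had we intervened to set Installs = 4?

Under do(Installs=4), the mechanism Installs := -Budget + 4 is discarded; Installs is fixed at 4.
Clicks = -3·Reach + 6  [with Reach=1]  = 3
Churn = -Installs - Clicks - 2·Budget  [with Installs=4, Clicks=3, Budget=-1]  = -5
Revenue = 2·Reach + 2·Churn + 6  [with Reach=1, Churn=-5]  = -2

-2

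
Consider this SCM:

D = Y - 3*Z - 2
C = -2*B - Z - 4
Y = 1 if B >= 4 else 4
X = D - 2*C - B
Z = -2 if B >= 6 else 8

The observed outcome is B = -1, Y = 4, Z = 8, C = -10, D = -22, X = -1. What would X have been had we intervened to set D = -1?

The intervention breaks the incoming arrows to D: D = Y - 3*Z - 2 no longer applies, and D = -1.
Z = -2 if B >= 6 else 8  [with B=-1]  = 8
C = -2*B - Z - 4  [with B=-1, Z=8]  = -10
X = D - 2*C - B  [with D=-1, C=-10, B=-1]  = 20

20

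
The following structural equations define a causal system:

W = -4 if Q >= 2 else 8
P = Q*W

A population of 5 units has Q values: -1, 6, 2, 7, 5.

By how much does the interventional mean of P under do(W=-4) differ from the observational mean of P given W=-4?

The intervention sets W=-4 in all 5 units regardless of Q. Recomputing P per unit gives 4, -24, -8, -28, -20; average -15.2.
Conditioning on W=-4 selects the 4 unit(s) with Q ∈ {6, 2, 7, 5}. Their P values: -24, -8, -28, -20. Mean = -20.
Difference = -15.2 − (-20) = 4.8.

4.8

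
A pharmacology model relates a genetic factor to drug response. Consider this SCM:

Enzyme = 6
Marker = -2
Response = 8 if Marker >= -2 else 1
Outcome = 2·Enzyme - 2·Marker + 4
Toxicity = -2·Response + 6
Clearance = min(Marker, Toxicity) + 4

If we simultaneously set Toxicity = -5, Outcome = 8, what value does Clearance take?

-1

Setting Toxicity = -5, Outcome = 8 by intervention discards those variables' equations.
Clearance = min(Marker, Toxicity) + 4  [with Marker=-2, Toxicity=-5]  = -1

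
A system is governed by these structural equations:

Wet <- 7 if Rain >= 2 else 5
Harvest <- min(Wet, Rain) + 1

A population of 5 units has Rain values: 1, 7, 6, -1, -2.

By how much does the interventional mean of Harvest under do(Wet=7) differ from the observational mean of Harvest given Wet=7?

The intervention sets Wet=7 in all 5 units regardless of Rain. Recomputing Harvest per unit gives 2, 8, 7, 0, -1; average 3.2.
E[Harvest|Wet=7] averages over only the 2 units with Wet=7 (Rain = 7, 6): Harvest = 8, 7, mean 7.5.
Difference = 3.2 − 7.5 = -4.3.

-4.3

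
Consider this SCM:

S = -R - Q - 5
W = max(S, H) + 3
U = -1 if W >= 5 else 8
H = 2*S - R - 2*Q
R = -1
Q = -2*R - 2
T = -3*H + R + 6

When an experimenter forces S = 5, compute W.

do(S=5) replaces the equation S = -R - Q - 5 with the constant S = 5.
Q = -2*R - 2  [with R=-1]  = 0
H = 2*S - R - 2*Q  [with S=5, R=-1, Q=0]  = 11
W = max(S, H) + 3  [with S=5, H=11]  = 14

14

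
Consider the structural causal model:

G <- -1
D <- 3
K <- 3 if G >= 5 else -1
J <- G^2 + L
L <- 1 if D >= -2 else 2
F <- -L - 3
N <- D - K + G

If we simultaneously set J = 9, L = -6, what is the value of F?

3

Setting J = 9, L = -6 by intervention discards those variables' equations.
F = -L - 3  [with L=-6]  = 3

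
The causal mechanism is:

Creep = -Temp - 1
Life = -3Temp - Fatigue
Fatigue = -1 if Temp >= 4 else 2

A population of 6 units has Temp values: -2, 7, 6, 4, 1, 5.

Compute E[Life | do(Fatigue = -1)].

-9.5

do(Fatigue=-1) breaks Fatigue's dependence on Temp. With Fatigue=-1 fixed, Life across the units is 7, -20, -17, -11, -2, -14, mean -9.5.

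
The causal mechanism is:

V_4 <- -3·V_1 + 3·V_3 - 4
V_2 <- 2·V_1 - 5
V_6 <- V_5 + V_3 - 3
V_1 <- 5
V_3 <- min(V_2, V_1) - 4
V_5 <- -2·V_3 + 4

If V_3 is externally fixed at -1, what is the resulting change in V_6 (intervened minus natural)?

The intervention breaks the incoming arrows to V_3: V_3 <- min(V_2, V_1) - 4 no longer applies, and V_3 = -1.
V_5 = -2·V_3 + 4  [with V_3=-1]  = 6
V_6 = V_5 + V_3 - 3  [with V_5=6, V_3=-1]  = 2
Without intervention: V_2 = 2·V_1 - 5  [with V_1=5]  = 5; V_3 = min(V_2, V_1) - 4  [with V_2=5, V_1=5]  = 1; V_5 = -2·V_3 + 4  [with V_3=1]  = 2; V_6 = V_5 + V_3 - 3  [with V_5=2, V_3=1]  = 0.
Change = 2 − 0 = 2.

2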